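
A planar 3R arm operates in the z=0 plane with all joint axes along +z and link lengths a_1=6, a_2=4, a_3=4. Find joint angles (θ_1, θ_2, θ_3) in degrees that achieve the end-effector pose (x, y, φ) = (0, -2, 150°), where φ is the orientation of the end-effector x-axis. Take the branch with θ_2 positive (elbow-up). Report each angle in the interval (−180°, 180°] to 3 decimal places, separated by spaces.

wrist centre = target − a_3·(cos φ, sin φ) = (3.4641, -4.0000)
cos θ_2 = (28.0000−6²−4²)/(2·6·4) = -0.5000; θ_2 = 120.0000° (elbow-up)
β = atan2(-4.0000,3.4641) = -49.1066°; ψ = atan2(3.4641,4.0000) = 40.8934°
θ_1 = β − ψ = -90.0000°
θ_3 = φ − θ_1 − θ_2 = 120.0000° (wrapped to (-180°,180°])

-90.000 120.000 120.000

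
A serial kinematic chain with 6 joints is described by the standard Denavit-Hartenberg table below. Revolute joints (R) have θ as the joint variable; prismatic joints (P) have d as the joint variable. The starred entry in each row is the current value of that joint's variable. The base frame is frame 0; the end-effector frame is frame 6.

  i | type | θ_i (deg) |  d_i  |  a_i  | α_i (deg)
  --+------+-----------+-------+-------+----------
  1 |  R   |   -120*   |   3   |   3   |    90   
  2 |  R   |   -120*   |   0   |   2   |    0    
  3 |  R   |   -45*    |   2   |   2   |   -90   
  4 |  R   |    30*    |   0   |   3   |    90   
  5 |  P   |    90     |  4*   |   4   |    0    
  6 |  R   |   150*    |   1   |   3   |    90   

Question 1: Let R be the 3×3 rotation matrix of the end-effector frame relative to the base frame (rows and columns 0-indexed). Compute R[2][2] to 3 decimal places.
End-effector z-axis (col 2 of R) = (-0.8019,-0.5230,-0.2888)
R[2][2] = -0.2888

-0.289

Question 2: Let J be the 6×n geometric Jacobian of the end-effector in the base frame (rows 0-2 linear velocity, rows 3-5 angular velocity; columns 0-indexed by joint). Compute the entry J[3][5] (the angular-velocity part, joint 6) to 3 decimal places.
-0.509

axis z_5 = (-0.5085,0.8513,-0.1294); lever o_n−o_5 = (-1.4492,0.7219,2.7164)
cross product → J_v[:, 5] = (2.4058,1.5689,0.8665)
J_ω[:, 5] = z_5
entry J[3][5] = -0.5085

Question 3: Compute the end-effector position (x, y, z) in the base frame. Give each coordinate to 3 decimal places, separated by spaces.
after link 1: o_1 = (-1.5000, -2.5981, 3.0000)
after link 2: o_2 = (-1.0000, -1.7321, 1.2679)
after link 3: o_3 = (-1.7661, 0.9410, 0.7503)
after link 4: o_4 = (0.7877, 2.3643, 0.0779)
after link 5: o_5 = (-1.7640, 4.8728, -4.3035)
after link 6: o_6 = (-3.2132, 5.5948, -1.5871)

-3.213 5.595 -1.587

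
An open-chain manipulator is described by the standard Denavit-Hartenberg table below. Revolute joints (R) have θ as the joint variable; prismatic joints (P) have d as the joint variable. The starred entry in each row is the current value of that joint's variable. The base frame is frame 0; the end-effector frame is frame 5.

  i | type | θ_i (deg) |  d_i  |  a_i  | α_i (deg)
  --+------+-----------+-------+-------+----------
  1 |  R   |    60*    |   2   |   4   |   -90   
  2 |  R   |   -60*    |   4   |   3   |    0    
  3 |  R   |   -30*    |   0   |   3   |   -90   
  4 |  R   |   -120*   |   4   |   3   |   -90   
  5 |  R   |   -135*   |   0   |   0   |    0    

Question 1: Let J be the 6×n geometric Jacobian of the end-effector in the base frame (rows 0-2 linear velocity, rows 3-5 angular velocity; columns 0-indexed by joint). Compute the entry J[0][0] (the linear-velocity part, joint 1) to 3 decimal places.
axis z_0 = ẑ; lever o_n−o_0 = (-0.9641,11.5263,6.0981)
cross product → J_v[:, 0] = (-11.5263,-0.9641,0.0000)
J_ω[:, 0] = z_0
entry J[0][0] = -11.5263

-11.526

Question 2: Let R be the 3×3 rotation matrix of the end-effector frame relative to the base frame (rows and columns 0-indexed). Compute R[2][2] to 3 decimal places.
0.866

End-effector z-axis (col 2 of R) = (-0.4330,0.2500,0.8660)
R[2][2] = 0.8660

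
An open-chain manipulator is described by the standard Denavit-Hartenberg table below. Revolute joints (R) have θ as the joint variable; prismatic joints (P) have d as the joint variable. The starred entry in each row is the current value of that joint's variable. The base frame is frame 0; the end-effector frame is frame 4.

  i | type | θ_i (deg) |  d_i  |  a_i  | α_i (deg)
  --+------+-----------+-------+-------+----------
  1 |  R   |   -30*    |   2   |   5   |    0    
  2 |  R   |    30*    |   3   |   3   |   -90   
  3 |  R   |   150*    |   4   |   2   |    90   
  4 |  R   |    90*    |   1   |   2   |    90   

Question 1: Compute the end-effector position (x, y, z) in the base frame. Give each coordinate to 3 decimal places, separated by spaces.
6.098 3.500 3.134

after link 1: o_1 = (4.3301, -2.5000, 2.0000)
after link 2: o_2 = (7.3301, -2.5000, 5.0000)
after link 3: o_3 = (5.5981, 1.5000, 4.0000)
after link 4: o_4 = (6.0981, 3.5000, 3.1340)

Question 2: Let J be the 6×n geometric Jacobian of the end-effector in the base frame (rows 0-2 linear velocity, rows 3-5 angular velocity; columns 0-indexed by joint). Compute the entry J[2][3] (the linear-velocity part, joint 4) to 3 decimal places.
axis z_3 = (0.5000,0.0000,-0.8660); lever o_n−o_3 = (0.5000,2.0000,-0.8660)
cross product → J_v[:, 3] = (1.7321,-0.0000,1.0000)
J_ω[:, 3] = z_3
entry J[2][3] = 1.0000

1.000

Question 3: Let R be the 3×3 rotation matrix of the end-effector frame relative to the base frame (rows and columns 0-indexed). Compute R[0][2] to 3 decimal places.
-0.866

End-effector z-axis (col 2 of R) = (-0.8660,-0.0000,-0.5000)
R[0][2] = -0.8660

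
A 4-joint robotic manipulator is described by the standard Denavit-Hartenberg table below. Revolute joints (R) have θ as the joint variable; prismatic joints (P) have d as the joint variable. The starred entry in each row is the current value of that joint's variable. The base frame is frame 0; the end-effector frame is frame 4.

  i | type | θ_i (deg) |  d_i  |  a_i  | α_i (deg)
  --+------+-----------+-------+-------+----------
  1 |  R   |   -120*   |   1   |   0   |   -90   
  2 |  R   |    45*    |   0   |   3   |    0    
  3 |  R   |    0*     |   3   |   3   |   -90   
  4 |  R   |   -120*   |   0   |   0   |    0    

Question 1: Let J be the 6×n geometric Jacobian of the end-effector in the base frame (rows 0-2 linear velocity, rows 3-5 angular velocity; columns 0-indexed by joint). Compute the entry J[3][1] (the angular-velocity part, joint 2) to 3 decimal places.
axis z_1 = (0.8660,-0.5000,0.0000); lever o_n−o_1 = (0.4768,-5.1742,-4.2426)
cross product → J_v[:, 1] = (2.1213,3.6742,-4.2426)
J_ω[:, 1] = z_1
entry J[3][1] = 0.8660

0.866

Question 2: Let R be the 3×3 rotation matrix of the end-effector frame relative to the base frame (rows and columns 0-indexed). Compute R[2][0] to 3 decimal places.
0.354

End-effector x-axis (col 0 of R) = (0.9268,-0.1268,0.3536)
R[2][0] = 0.3536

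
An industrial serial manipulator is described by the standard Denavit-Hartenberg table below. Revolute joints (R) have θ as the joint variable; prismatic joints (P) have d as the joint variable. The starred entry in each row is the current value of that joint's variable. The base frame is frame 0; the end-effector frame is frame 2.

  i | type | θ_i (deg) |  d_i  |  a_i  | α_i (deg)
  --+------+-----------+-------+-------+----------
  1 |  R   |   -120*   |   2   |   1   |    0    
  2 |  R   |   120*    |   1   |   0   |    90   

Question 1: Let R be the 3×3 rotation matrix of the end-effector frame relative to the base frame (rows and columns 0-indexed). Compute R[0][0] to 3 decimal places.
1.000

End-effector x-axis (col 0 of R) = (1.0000,0.0000,0.0000)
R[0][0] = 1.0000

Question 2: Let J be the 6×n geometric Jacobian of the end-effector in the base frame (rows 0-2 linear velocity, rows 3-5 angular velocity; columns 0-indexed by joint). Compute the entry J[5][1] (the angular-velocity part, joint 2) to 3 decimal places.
1.000

axis z_1 = (0.0000,0.0000,1.0000); lever o_n−o_1 = (0.0000,0.0000,1.0000)
cross product → J_v[:, 1] = (0.0000,0.0000,0.0000)
J_ω[:, 1] = z_1
entry J[5][1] = 1.0000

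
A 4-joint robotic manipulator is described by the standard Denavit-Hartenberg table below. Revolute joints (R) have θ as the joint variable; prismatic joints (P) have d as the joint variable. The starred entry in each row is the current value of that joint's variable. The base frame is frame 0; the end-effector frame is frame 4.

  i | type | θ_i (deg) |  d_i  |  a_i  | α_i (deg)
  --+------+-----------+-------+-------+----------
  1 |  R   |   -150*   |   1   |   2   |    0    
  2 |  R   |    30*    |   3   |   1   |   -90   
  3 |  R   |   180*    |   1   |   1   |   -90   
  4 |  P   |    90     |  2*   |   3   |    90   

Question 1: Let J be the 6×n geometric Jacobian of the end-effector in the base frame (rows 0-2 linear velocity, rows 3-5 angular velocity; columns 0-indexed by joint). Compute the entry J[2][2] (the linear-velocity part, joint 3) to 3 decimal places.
1.000

axis z_2 = (0.8660,-0.5000,0.0000); lever o_n−o_2 = (-1.2321,1.8660,2.0000)
cross product → J_v[:, 2] = (-1.0000,-1.7321,1.0000)
J_ω[:, 2] = z_2
entry J[2][2] = 1.0000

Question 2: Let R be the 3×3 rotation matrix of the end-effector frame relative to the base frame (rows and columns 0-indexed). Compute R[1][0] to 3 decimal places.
0.500

End-effector x-axis (col 0 of R) = (-0.8660,0.5000,-0.0000)
R[1][0] = 0.5000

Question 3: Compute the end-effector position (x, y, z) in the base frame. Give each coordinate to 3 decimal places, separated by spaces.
after link 1: o_1 = (-1.7321, -1.0000, 1.0000)
after link 2: o_2 = (-2.2321, -1.8660, 4.0000)
after link 3: o_3 = (-0.8660, -1.5000, 4.0000)
after link 4: o_4 = (-3.4641, 0.0000, 6.0000)

-3.464 0.000 6.000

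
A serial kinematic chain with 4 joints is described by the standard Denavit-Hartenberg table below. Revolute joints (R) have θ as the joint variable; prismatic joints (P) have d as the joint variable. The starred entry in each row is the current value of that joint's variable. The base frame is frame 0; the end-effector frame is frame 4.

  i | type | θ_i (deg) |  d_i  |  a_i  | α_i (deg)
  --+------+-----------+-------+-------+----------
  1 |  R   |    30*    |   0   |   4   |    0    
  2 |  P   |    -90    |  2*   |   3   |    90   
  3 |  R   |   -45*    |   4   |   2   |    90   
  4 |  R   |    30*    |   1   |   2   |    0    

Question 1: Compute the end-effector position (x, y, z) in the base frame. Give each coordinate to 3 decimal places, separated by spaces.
1.600 -4.771 -1.346

after link 1: o_1 = (3.4641, 2.0000, 0.0000)
after link 2: o_2 = (4.9641, -0.5981, 2.0000)
after link 3: o_3 = (2.2071, -3.8228, 0.5858)
after link 4: o_4 = (1.5999, -4.7711, -1.3461)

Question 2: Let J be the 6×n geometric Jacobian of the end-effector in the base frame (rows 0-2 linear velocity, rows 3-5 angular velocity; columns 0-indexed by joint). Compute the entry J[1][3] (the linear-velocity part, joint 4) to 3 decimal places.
-0.254

axis z_3 = (-0.3536,0.6124,-0.7071); lever o_n−o_3 = (-0.6072,-0.9483,-1.9319)
cross product → J_v[:, 3] = (-1.8536,-0.2537,0.7071)
J_ω[:, 3] = z_3
entry J[1][3] = -0.2537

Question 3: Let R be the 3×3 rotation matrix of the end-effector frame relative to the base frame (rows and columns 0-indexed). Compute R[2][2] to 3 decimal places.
End-effector z-axis (col 2 of R) = (-0.3536,0.6124,-0.7071)
R[2][2] = -0.7071

-0.707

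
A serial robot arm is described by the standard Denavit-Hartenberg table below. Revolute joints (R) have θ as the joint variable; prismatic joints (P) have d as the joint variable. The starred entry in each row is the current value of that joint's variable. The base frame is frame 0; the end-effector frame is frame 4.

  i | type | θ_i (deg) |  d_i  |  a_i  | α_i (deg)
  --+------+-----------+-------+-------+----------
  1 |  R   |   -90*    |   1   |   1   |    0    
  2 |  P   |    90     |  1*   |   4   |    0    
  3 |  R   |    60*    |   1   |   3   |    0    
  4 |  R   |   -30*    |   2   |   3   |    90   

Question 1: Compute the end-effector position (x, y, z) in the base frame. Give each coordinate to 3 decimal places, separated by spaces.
after link 1: o_1 = (0.0000, -1.0000, 1.0000)
after link 2: o_2 = (4.0000, -1.0000, 2.0000)
after link 3: o_3 = (5.5000, 1.5981, 3.0000)
after link 4: o_4 = (8.0981, 3.0981, 5.0000)

8.098 3.098 5.000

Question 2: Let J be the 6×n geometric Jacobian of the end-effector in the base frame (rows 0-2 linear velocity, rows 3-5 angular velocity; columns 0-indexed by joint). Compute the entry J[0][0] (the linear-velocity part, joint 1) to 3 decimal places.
-3.098

axis z_0 = ẑ; lever o_n−o_0 = (8.0981,3.0981,5.0000)
cross product → J_v[:, 0] = (-3.0981,8.0981,0.0000)
J_ω[:, 0] = z_0
entry J[0][0] = -3.0981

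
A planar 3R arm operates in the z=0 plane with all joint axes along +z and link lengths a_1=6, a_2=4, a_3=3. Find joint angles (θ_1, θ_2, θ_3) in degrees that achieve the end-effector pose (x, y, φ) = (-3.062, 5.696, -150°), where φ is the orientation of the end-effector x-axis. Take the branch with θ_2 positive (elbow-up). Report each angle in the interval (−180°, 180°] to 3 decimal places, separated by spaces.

59.998 90.003 59.999

wrist centre = target − a_3·(cos φ, sin φ) = (-0.4639, 7.1960)
cos θ_2 = (51.9976−6²−4²)/(2·6·4) = -0.0000; θ_2 = 90.0028° (elbow-up)
β = atan2(7.1960,-0.4639) = 93.6887°; ψ = atan2(4.0000,5.9998) = 33.6909°
θ_1 = β − ψ = 59.9978°
θ_3 = φ − θ_1 − θ_2 = 59.9994° (wrapped to (-180°,180°])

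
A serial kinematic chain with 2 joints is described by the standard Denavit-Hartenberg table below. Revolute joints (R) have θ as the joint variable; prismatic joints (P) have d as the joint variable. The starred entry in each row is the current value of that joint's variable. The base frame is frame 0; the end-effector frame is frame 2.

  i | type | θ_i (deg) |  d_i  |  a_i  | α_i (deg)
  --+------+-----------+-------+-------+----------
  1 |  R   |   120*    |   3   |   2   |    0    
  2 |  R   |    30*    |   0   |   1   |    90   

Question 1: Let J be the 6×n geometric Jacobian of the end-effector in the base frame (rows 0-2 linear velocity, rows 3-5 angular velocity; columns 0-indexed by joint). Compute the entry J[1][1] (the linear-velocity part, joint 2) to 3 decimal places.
axis z_1 = (0.0000,0.0000,1.0000); lever o_n−o_1 = (-0.8660,0.5000,0.0000)
cross product → J_v[:, 1] = (-0.5000,-0.8660,0.0000)
J_ω[:, 1] = z_1
entry J[1][1] = -0.8660

-0.866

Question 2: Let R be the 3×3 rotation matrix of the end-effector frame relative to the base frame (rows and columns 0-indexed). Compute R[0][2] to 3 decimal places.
0.500

End-effector z-axis (col 2 of R) = (0.5000,0.8660,0.0000)
R[0][2] = 0.5000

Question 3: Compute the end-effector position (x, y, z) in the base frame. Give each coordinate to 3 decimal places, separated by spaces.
after link 1: o_1 = (-1.0000, 1.7321, 3.0000)
after link 2: o_2 = (-1.8660, 2.2321, 3.0000)

-1.866 2.232 3.000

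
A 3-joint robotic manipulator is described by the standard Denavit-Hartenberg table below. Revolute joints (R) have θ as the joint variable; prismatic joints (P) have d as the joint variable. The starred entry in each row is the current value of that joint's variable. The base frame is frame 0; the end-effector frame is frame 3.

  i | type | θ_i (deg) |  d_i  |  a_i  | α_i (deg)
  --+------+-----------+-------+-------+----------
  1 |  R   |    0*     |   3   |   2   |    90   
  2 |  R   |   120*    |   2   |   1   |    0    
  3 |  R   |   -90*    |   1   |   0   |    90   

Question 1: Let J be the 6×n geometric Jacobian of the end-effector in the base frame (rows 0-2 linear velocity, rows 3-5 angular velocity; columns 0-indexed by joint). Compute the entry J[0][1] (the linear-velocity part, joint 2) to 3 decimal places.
-0.866

axis z_1 = (0.0000,-1.0000,0.0000); lever o_n−o_1 = (-0.5000,-3.0000,0.8660)
cross product → J_v[:, 1] = (-0.8660,-0.0000,-0.5000)
J_ω[:, 1] = z_1
entry J[0][1] = -0.8660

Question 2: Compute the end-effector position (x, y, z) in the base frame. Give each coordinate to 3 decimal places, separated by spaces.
1.500 -3.000 3.866

after link 1: o_1 = (2.0000, 0.0000, 3.0000)
after link 2: o_2 = (1.5000, -2.0000, 3.8660)
after link 3: o_3 = (1.5000, -3.0000, 3.8660)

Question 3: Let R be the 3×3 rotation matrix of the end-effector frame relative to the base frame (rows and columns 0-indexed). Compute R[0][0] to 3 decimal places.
End-effector x-axis (col 0 of R) = (0.8660,0.0000,0.5000)
R[0][0] = 0.8660

0.866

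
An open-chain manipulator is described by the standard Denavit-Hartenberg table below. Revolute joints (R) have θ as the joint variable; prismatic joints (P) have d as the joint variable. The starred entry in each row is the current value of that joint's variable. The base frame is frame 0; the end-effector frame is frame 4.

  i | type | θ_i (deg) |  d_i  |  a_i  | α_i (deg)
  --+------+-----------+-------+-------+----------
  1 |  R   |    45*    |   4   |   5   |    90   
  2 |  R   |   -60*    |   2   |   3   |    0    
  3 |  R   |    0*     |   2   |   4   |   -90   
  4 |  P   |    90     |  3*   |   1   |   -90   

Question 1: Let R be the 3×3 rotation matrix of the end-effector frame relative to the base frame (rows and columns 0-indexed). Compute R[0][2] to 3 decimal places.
-0.354

End-effector z-axis (col 2 of R) = (-0.3536,-0.3536,0.8660)
R[0][2] = -0.3536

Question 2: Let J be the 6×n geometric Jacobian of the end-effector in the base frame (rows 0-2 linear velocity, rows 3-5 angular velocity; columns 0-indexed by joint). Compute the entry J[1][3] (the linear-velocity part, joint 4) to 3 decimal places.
0.612

prismatic axis z_3 = (0.6124,0.6124,0.5000)
J_v[:, 3] = z_3; J_ω[:, 3] = (0,0,0)
entry J[1][3] = 0.6124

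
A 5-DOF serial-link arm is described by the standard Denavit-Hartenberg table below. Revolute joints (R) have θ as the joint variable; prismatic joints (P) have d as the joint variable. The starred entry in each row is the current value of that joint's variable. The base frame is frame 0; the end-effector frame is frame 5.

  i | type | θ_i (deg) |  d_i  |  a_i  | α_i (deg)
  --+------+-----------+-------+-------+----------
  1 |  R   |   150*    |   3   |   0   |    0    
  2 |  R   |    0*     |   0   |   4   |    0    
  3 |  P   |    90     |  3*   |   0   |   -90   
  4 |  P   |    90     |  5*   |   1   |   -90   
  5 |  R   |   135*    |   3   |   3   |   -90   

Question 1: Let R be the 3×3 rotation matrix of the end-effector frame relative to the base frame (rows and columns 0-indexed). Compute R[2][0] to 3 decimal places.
End-effector x-axis (col 0 of R) = (-0.6124,0.3536,0.7071)
R[2][0] = 0.7071

0.707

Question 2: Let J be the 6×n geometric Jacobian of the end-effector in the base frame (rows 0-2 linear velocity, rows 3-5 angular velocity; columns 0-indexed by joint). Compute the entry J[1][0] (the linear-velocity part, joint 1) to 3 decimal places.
0.529

axis z_0 = ẑ; lever o_n−o_0 = (0.5289,3.1587,7.1213)
cross product → J_v[:, 0] = (-3.1587,0.5289,0.0000)
J_ω[:, 0] = z_0
entry J[1][0] = 0.5289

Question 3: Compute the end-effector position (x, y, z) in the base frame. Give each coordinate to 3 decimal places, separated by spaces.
0.529 3.159 7.121

after link 1: o_1 = (0.0000, 0.0000, 3.0000)
after link 2: o_2 = (-3.4641, 2.0000, 3.0000)
after link 3: o_3 = (-3.4641, 2.0000, 6.0000)
after link 4: o_4 = (0.8660, -0.5000, 5.0000)
after link 5: o_5 = (0.5289, 3.1587, 7.1213)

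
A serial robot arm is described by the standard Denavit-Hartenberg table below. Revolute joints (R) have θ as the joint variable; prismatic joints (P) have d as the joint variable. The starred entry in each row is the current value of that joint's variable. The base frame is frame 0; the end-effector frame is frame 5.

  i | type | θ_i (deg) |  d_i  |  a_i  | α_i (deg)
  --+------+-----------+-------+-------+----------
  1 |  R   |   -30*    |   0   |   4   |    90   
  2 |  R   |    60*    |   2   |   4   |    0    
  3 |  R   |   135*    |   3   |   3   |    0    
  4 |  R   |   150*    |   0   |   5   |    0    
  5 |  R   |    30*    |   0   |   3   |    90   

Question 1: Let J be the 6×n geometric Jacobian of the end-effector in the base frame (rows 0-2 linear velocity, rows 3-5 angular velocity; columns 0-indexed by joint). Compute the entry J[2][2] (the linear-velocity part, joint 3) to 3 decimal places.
4.830

axis z_2 = (-0.5000,-0.8660,0.0000); lever o_n−o_2 = (2.6826,-5.0129,-1.2941)
cross product → J_v[:, 2] = (1.1207,-0.6470,4.8296)
J_ω[:, 2] = z_2
entry J[2][2] = 4.8296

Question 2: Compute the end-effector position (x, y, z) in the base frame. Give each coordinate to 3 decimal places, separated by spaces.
6.879 -9.745 2.170

after link 1: o_1 = (3.4641, -2.0000, 0.0000)
after link 2: o_2 = (4.1962, -4.7321, 3.4641)
after link 3: o_3 = (0.1866, -5.8812, 2.6876)
after link 4: o_4 = (4.3692, -8.2961, 1.3935)
after link 5: o_5 = (6.8787, -9.7449, 2.1700)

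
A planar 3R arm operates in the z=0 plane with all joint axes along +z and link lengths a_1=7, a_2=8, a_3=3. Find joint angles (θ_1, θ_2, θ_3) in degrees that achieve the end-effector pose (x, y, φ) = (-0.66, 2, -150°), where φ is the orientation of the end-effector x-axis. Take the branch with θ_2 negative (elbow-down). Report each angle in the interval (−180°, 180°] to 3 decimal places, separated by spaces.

149.996 -149.999 -149.997

wrist centre = target − a_3·(cos φ, sin φ) = (1.9381, 3.5000)
cos θ_2 = (16.0061−7²−8²)/(2·7·8) = -0.8660; θ_2 = -149.9990° (elbow-down)
β = atan2(3.5000,1.9381) = 61.0251°; ψ = atan2(-4.0001,0.0719) = -88.9707°
θ_1 = β − ψ = 149.9958°
θ_3 = φ − θ_1 − θ_2 = -149.9968° (wrapped to (-180°,180°])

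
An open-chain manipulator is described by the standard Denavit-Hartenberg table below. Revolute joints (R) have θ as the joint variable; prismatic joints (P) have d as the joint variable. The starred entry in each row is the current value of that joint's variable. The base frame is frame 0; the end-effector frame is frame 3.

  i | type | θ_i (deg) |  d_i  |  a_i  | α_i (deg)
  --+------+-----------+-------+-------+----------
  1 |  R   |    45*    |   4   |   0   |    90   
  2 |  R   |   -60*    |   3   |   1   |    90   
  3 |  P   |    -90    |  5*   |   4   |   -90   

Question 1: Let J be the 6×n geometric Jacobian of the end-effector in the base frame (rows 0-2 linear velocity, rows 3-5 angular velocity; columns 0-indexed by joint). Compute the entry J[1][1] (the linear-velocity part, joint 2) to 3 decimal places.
axis z_1 = (0.7071,-0.7071,0.0000); lever o_n−o_1 = (-3.4154,-2.0012,-3.3660)
cross product → J_v[:, 1] = (2.3801,2.3801,-3.8301)
J_ω[:, 1] = z_1
entry J[1][1] = 2.3801

2.380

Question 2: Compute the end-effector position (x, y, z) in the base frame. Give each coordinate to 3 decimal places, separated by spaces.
after link 1: o_1 = (0.0000, 0.0000, 4.0000)
after link 2: o_2 = (2.4749, -1.7678, 3.1340)
after link 3: o_3 = (-3.4154, -2.0012, 0.6340)

-3.415 -2.001 0.634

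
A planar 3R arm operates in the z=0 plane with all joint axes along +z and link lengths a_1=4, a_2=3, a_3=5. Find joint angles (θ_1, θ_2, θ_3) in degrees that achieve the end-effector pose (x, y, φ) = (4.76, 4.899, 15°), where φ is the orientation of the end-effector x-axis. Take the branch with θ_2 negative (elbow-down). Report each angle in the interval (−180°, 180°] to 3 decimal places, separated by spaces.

137.209 -119.999 -2.209

wrist centre = target − a_3·(cos φ, sin φ) = (-0.0696, 3.6049)
cos θ_2 = (13.0002−4²−3²)/(2·4·3) = -0.5000; θ_2 = -119.9995° (elbow-down)
β = atan2(3.6049,-0.0696) = 91.1065°; ψ = atan2(-2.5981,2.5000) = -46.1020°
θ_1 = β − ψ = 137.2085°
θ_3 = φ − θ_1 − θ_2 = -2.2090° (wrapped to (-180°,180°])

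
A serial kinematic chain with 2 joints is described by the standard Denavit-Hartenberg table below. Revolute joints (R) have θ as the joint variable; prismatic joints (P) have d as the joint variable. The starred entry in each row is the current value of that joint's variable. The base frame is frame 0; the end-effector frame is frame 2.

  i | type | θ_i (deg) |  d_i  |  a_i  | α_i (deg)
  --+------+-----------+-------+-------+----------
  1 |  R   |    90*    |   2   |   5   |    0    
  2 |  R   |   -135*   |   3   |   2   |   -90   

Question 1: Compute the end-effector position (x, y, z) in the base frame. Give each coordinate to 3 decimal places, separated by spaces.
1.414 3.586 5.000

after link 1: o_1 = (0.0000, 5.0000, 2.0000)
after link 2: o_2 = (1.4142, 3.5858, 5.0000)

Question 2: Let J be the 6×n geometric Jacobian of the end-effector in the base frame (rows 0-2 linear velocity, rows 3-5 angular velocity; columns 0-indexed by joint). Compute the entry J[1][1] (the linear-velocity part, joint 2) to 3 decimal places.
axis z_1 = (0.0000,0.0000,1.0000); lever o_n−o_1 = (1.4142,-1.4142,3.0000)
cross product → J_v[:, 1] = (1.4142,1.4142,-0.0000)
J_ω[:, 1] = z_1
entry J[1][1] = 1.4142

1.414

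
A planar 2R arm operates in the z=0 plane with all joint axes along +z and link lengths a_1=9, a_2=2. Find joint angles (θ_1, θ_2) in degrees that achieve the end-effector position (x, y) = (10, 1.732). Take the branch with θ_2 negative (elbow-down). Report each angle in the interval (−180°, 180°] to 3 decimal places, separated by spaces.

19.653 -60.000

cos θ_2 = (102.9998−9²−2²)/(2·9·2) = 0.5000; θ_2 = -60.0003° (elbow-down)
β = atan2(1.7320,10.0000) = 9.8261°; ψ = atan2(-1.7321,10.0000) = -9.8265°
θ_1 = β − ψ = 19.6526°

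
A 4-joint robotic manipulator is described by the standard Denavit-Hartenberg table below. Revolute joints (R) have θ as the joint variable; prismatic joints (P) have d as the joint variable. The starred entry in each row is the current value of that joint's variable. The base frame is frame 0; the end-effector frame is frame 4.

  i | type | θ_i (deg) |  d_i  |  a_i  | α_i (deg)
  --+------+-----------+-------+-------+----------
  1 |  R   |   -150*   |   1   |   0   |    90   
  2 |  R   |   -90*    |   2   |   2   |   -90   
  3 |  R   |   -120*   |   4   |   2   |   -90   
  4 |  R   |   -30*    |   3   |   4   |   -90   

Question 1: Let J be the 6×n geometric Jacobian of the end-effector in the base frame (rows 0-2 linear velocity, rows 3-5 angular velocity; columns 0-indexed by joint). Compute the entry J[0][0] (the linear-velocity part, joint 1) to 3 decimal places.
axis z_0 = ẑ; lever o_n−o_0 = (-9.3122,4.1292,-0.8660)
cross product → J_v[:, 0] = (-4.1292,-9.3122,0.0000)
J_ω[:, 0] = z_0
entry J[0][0] = -4.1292

-4.129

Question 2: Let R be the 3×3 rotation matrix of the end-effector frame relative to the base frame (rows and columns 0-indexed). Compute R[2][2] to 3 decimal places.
0.250

End-effector z-axis (col 2 of R) = (0.5335,0.8080,0.2500)
R[2][2] = 0.2500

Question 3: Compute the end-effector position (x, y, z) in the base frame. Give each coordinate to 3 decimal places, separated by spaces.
-9.312 4.129 -0.866

after link 1: o_1 = (0.0000, 0.0000, 1.0000)
after link 2: o_2 = (-1.0000, 1.7321, -1.0000)
after link 3: o_3 = (-5.3301, 1.2321, 0.0000)
after link 4: o_4 = (-9.3122, 4.1292, -0.8660)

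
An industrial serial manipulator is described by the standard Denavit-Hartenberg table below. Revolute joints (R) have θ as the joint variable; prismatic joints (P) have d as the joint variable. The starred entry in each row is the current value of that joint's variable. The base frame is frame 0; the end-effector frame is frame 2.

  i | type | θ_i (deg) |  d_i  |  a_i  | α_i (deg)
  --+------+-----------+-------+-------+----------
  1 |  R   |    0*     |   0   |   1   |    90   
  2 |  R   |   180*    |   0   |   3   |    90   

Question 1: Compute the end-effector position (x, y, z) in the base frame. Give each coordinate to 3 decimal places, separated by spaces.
after link 1: o_1 = (1.0000, 0.0000, 0.0000)
after link 2: o_2 = (-2.0000, 0.0000, 0.0000)

-2.000 0.000 0.000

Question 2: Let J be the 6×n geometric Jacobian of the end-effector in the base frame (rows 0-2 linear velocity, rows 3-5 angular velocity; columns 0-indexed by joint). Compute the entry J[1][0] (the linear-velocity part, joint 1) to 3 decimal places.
axis z_0 = ẑ; lever o_n−o_0 = (-2.0000,0.0000,0.0000)
cross product → J_v[:, 0] = (-0.0000,-2.0000,0.0000)
J_ω[:, 0] = z_0
entry J[1][0] = -2.0000

-2.000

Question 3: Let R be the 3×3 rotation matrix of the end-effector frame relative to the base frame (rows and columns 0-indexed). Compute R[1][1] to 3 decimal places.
-1.000

End-effector y-axis (col 1 of R) = (-0.0000,-1.0000,0.0000)
R[1][1] = -1.0000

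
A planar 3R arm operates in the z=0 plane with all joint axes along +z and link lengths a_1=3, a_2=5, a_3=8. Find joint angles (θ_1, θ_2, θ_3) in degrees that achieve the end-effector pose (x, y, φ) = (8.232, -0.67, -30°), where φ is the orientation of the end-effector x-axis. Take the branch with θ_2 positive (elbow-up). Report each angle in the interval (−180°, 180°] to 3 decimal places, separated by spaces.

-29.989 134.995 -135.006

wrist centre = target − a_3·(cos φ, sin φ) = (1.3038, 3.3300)
cos θ_2 = (12.7888−3²−5²)/(2·3·5) = -0.7070; θ_2 = 134.9946° (elbow-up)
β = atan2(3.3300,1.3038) = 68.6181°; ψ = atan2(3.5359,-0.5352) = 98.6072°
θ_1 = β − ψ = -29.9890°
θ_3 = φ − θ_1 − θ_2 = -135.0056° (wrapped to (-180°,180°])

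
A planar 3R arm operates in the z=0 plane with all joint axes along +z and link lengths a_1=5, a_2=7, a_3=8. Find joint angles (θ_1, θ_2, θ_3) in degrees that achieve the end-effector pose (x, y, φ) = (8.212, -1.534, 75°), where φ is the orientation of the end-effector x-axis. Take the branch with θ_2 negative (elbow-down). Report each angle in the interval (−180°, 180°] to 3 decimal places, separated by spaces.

-29.997 -45.007 150.005

wrist centre = target − a_3·(cos φ, sin φ) = (6.1414, -9.2614)
cos θ_2 = (123.4910−5²−7²)/(2·5·7) = 0.7070; θ_2 = -45.0075° (elbow-down)
β = atan2(-9.2614,6.1414) = -56.4507°; ψ = atan2(-4.9504,9.9491) = -26.4536°
θ_1 = β − ψ = -29.9971°
θ_3 = φ − θ_1 − θ_2 = 150.0046° (wrapped to (-180°,180°])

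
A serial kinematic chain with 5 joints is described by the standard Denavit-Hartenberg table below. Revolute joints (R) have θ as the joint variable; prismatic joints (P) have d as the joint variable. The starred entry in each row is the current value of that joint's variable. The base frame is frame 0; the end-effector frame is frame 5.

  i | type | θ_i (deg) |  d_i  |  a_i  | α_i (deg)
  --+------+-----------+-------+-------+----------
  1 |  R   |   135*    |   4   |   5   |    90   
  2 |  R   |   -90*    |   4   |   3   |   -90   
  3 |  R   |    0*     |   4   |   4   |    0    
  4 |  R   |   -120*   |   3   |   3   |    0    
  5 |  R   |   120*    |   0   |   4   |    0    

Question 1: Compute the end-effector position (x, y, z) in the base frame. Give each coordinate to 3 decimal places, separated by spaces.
-3.820 13.151 -5.500

after link 1: o_1 = (-3.5355, 3.5355, 4.0000)
after link 2: o_2 = (-0.7071, 6.3640, 1.0000)
after link 3: o_3 = (-3.5355, 9.1924, -3.0000)
after link 4: o_4 = (-3.8197, 13.1508, -1.5000)
after link 5: o_5 = (-3.8197, 13.1508, -5.5000)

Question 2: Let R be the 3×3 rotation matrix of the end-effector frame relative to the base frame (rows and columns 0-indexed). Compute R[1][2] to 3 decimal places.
0.707

End-effector z-axis (col 2 of R) = (-0.7071,0.7071,0.0000)
R[1][2] = 0.7071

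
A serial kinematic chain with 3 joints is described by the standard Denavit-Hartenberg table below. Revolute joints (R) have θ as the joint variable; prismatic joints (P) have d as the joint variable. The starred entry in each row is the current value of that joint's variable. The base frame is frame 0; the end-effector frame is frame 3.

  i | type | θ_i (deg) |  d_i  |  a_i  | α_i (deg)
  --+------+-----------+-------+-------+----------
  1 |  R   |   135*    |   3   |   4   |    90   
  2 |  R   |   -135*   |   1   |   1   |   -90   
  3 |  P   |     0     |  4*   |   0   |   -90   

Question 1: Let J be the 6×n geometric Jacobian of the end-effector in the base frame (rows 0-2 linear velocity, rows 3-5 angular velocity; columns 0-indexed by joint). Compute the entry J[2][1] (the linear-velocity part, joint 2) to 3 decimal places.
axis z_1 = (0.7071,0.7071,0.0000); lever o_n−o_1 = (-0.7929,2.2071,-3.5355)
cross product → J_v[:, 1] = (-2.5000,2.5000,2.1213)
J_ω[:, 1] = z_1
entry J[2][1] = 2.1213

2.121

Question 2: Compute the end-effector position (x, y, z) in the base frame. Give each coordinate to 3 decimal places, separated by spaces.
-3.621 5.036 -0.536

after link 1: o_1 = (-2.8284, 2.8284, 3.0000)
after link 2: o_2 = (-1.6213, 3.0355, 2.2929)
after link 3: o_3 = (-3.6213, 5.0355, -0.5355)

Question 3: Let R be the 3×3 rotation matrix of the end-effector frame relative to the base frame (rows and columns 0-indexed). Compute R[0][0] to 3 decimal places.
0.500

End-effector x-axis (col 0 of R) = (0.5000,-0.5000,-0.7071)
R[0][0] = 0.5000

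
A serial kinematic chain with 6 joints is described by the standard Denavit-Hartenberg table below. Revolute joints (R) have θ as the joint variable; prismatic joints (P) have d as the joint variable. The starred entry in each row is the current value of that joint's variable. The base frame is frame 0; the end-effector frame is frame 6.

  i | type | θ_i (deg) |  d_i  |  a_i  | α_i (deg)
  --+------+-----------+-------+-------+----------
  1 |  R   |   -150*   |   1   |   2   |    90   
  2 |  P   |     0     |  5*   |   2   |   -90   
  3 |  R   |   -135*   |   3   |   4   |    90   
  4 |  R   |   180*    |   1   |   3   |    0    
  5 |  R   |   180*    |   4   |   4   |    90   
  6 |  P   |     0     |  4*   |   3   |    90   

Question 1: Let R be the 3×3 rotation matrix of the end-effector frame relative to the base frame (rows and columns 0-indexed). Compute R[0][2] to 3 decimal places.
-0.966

End-effector z-axis (col 2 of R) = (-0.9659,0.2588,-0.0000)
R[0][2] = -0.9659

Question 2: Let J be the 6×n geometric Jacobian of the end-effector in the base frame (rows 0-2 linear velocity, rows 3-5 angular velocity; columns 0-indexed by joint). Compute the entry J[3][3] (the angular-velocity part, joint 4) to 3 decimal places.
axis z_3 = (0.9659,-0.2588,0.0000); lever o_n−o_3 = (5.8649,2.5696,-4.0000)
cross product → J_v[:, 3] = (1.0353,3.8637,4.0000)
J_ω[:, 3] = z_3
entry J[3][3] = 0.9659

0.966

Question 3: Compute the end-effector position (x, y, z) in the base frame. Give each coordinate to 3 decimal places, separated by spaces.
0.936 8.763 -0.000

after link 1: o_1 = (-1.7321, -1.0000, 1.0000)
after link 2: o_2 = (-5.9641, 2.3301, 1.0000)
after link 3: o_3 = (-4.9288, 6.1938, 4.0000)
after link 4: o_4 = (-4.7394, 3.0372, 4.0000)
after link 5: o_5 = (0.1596, 5.8657, 4.0000)
after link 6: o_6 = (0.9361, 8.7634, -0.0000)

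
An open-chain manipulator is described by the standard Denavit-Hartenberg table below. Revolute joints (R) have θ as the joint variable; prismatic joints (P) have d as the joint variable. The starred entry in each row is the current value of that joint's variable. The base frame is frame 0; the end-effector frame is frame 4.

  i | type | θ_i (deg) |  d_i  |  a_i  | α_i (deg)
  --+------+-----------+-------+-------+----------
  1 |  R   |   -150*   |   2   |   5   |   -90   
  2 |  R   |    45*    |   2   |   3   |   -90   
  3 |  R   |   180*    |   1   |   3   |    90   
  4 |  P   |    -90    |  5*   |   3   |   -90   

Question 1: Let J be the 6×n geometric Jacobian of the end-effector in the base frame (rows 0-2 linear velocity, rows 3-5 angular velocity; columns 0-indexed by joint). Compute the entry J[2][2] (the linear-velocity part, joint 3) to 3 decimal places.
3.536

axis z_2 = (0.6124,0.3536,-0.7071); lever o_n−o_2 = (-1.8876,4.6837,3.5355)
cross product → J_v[:, 2] = (4.5619,-0.8303,3.5355)
J_ω[:, 2] = z_2
entry J[2][2] = 3.5355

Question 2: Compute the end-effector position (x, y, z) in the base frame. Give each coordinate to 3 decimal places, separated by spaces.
-7.055 -0.609 3.414

after link 1: o_1 = (-4.3301, -2.5000, 2.0000)
after link 2: o_2 = (-5.1672, -5.2927, -0.1213)
after link 3: o_3 = (-2.7178, -3.8785, 1.2929)
after link 4: o_4 = (-7.0549, -0.6090, 3.4142)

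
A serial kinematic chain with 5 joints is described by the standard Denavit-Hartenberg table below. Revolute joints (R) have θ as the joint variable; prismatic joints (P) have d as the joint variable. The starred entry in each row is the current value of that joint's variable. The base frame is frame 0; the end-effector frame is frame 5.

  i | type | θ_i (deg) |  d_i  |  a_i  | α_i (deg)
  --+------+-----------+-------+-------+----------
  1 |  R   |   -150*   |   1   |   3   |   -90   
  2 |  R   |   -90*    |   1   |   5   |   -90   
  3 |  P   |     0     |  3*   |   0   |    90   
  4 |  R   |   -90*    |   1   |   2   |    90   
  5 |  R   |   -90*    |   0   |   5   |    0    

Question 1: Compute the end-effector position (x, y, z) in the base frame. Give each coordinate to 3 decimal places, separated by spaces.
-4.964 0.598 6.000

after link 1: o_1 = (-2.5981, -1.5000, 1.0000)
after link 2: o_2 = (-2.0981, -2.3660, 6.0000)
after link 3: o_3 = (-4.6962, -3.8660, 6.0000)
after link 4: o_4 = (-2.4641, -3.7321, 6.0000)
after link 5: o_5 = (-4.9641, 0.5981, 6.0000)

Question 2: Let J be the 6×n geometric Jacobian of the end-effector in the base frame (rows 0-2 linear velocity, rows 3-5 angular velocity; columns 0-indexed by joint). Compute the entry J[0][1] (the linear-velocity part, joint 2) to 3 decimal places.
-4.330

axis z_1 = (0.5000,-0.8660,0.0000); lever o_n−o_1 = (-2.3660,2.0981,5.0000)
cross product → J_v[:, 1] = (-4.3301,-2.5000,-1.0000)
J_ω[:, 1] = z_1
entry J[0][1] = -4.3301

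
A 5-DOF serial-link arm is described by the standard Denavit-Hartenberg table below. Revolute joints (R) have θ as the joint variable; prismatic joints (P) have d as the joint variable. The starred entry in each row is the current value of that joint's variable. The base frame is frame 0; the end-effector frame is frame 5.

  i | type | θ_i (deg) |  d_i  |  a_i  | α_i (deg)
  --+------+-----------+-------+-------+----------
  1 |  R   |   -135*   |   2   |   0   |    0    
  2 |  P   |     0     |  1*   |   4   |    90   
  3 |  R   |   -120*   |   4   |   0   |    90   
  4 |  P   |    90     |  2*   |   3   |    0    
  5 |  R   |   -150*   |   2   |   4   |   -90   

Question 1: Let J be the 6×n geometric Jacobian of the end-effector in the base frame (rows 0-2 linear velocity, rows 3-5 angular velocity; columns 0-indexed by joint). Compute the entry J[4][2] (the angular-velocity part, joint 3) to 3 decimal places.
0.707

axis z_2 = (-0.7071,0.7071,0.0000); lever o_n−o_2 = (0.6563,5.6569,0.2679)
cross product → J_v[:, 2] = (0.1895,0.1895,-4.4641)
J_ω[:, 2] = z_2
entry J[4][2] = 0.7071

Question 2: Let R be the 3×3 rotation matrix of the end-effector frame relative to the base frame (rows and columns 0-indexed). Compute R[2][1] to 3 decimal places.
-0.500

End-effector y-axis (col 1 of R) = (-0.6124,-0.6124,-0.5000)
R[2][1] = -0.5000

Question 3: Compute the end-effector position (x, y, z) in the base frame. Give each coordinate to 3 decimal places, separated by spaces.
after link 1: o_1 = (0.0000, 0.0000, 2.0000)
after link 2: o_2 = (-2.8284, -2.8284, 3.0000)
after link 3: o_3 = (-5.6569, -0.0000, 3.0000)
after link 4: o_4 = (-6.5534, 3.3461, 4.0000)
after link 5: o_5 = (-2.1721, 2.8284, 3.2679)

-2.172 2.828 3.268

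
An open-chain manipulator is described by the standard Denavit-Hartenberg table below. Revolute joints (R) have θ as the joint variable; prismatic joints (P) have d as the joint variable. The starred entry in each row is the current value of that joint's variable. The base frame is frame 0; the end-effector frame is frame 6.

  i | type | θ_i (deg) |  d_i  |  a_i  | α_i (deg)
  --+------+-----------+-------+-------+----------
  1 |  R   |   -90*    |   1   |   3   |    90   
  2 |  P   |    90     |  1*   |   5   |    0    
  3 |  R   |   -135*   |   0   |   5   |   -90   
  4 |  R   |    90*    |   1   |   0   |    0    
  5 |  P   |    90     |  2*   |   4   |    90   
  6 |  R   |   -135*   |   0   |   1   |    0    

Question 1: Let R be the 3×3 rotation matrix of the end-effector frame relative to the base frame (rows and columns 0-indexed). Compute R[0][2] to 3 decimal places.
1.000

End-effector z-axis (col 2 of R) = (1.0000,-0.0000,-0.0000)
R[0][2] = 1.0000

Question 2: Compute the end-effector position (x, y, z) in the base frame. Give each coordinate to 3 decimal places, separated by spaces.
after link 1: o_1 = (0.0000, -3.0000, 1.0000)
after link 2: o_2 = (-1.0000, -3.0000, 6.0000)
after link 3: o_3 = (-1.0000, -6.5355, 2.4645)
after link 4: o_4 = (-1.0000, -7.2426, 3.1716)
after link 5: o_5 = (-1.0000, -5.8284, 7.4142)
after link 6: o_6 = (-1.0000, -5.8284, 6.4142)

-1.000 -5.828 6.414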